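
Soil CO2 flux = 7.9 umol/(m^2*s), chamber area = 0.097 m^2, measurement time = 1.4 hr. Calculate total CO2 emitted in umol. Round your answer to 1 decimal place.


Step 1: Convert time to seconds: 1.4 hr * 3600 = 5040.0 s
Step 2: Total = flux * area * time_s
Step 3: Total = 7.9 * 0.097 * 5040.0
Step 4: Total = 3862.2 umol

3862.2


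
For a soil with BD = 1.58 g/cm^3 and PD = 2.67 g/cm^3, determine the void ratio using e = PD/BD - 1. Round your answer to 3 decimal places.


Step 1: e = PD / BD - 1
Step 2: e = 2.67 / 1.58 - 1
Step 3: e = 1.68987 - 1
Step 4: e = 0.69

0.69


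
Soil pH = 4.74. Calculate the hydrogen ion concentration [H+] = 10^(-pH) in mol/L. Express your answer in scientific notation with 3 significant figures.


Step 1: [H+] = 10^(-pH)
Step 2: [H+] = 10^(-4.74)
Step 3: [H+] = 1.82e-05 mol/L

1.82e-05


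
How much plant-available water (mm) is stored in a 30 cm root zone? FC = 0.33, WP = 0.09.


Step 1: Available water = (FC - WP) * depth * 10
Step 2: AW = (0.33 - 0.09) * 30 * 10
Step 3: AW = 0.24 * 30 * 10
Step 4: AW = 72.0 mm

72.0


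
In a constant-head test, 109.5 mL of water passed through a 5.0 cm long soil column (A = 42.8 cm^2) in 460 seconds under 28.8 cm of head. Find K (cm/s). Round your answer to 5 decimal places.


Step 1: K = Q * L / (A * t * h)
Step 2: Numerator = 109.5 * 5.0 = 547.5
Step 3: Denominator = 42.8 * 460 * 28.8 = 567014.4
Step 4: K = 547.5 / 567014.4 = 0.00097 cm/s

0.00097


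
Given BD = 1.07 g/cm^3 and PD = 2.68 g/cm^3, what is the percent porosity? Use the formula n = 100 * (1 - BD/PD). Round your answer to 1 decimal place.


Step 1: Formula: n = 100 * (1 - BD / PD)
Step 2: n = 100 * (1 - 1.07 / 2.68)
Step 3: n = 100 * (1 - 0.39925)
Step 4: n = 60.1%

60.1


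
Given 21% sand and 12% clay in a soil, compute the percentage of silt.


Step 1: sand + silt + clay = 100%
Step 2: silt = 100 - sand - clay
Step 3: silt = 100 - 21 - 12
Step 4: silt = 67%

67


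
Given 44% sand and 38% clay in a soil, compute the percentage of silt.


Step 1: sand + silt + clay = 100%
Step 2: silt = 100 - sand - clay
Step 3: silt = 100 - 44 - 38
Step 4: silt = 18%

18


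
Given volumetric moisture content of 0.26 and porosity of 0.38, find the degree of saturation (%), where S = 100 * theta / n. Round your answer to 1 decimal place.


Step 1: S = 100 * theta_v / n
Step 2: S = 100 * 0.26 / 0.38
Step 3: S = 68.4%

68.4


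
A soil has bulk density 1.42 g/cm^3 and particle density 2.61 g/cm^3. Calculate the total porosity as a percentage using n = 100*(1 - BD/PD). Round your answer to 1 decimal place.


Step 1: Formula: n = 100 * (1 - BD / PD)
Step 2: n = 100 * (1 - 1.42 / 2.61)
Step 3: n = 100 * (1 - 0.54406)
Step 4: n = 45.6%

45.6


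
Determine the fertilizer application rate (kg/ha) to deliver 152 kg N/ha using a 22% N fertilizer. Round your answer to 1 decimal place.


Step 1: Fertilizer rate = target N / (N content / 100)
Step 2: Rate = 152 / (22 / 100)
Step 3: Rate = 152 / 0.22
Step 4: Rate = 690.9 kg/ha

690.9


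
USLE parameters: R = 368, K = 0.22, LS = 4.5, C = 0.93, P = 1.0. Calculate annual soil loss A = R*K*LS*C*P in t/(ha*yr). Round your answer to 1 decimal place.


Step 1: A = R * K * LS * C * P
Step 2: R * K = 368 * 0.22 = 80.96
Step 3: (R*K) * LS = 80.96 * 4.5 = 364.32
Step 4: * C * P = 364.32 * 0.93 * 1.0 = 338.8
Step 5: A = 338.8 t/(ha*yr)

338.8


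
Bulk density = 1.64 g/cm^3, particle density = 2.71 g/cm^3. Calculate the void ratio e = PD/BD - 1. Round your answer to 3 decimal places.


Step 1: e = PD / BD - 1
Step 2: e = 2.71 / 1.64 - 1
Step 3: e = 1.65244 - 1
Step 4: e = 0.652

0.652


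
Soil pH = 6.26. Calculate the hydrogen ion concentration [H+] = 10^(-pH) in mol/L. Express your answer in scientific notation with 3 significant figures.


Step 1: [H+] = 10^(-pH)
Step 2: [H+] = 10^(-6.26)
Step 3: [H+] = 5.50e-07 mol/L

5.50e-07


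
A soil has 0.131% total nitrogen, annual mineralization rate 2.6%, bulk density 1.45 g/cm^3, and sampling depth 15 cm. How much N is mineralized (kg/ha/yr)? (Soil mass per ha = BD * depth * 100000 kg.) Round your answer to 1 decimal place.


Step 1: Soil mass per ha = BD * depth * 100000 = 1.45 * 15 * 100000 = 2175000 kg
Step 2: Total N pool = soil mass * N%/100 = 2175000 * 0.131/100 = 2849.25 kg/ha
Step 3: N mineralized = N pool * rate%/100 = 2849.25 * 2.6/100 = 74.1 kg/ha/yr

74.1


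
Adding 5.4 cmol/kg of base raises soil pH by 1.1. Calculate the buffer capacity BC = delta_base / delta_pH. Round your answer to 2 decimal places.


Step 1: BC = change in base / change in pH
Step 2: BC = 5.4 / 1.1
Step 3: BC = 4.91 cmol/(kg*pH unit)

4.91


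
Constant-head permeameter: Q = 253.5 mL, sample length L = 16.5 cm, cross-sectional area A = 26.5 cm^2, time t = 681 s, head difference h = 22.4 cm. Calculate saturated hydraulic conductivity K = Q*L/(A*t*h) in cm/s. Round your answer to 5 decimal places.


Step 1: K = Q * L / (A * t * h)
Step 2: Numerator = 253.5 * 16.5 = 4182.75
Step 3: Denominator = 26.5 * 681 * 22.4 = 404241.6
Step 4: K = 4182.75 / 404241.6 = 0.01035 cm/s

0.01035


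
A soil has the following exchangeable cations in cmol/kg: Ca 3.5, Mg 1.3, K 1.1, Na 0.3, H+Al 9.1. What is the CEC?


Step 1: CEC = Ca + Mg + K + Na + (H+Al)
Step 2: CEC = 3.5 + 1.3 + 1.1 + 0.3 + 9.1
Step 3: CEC = 15.3 cmol/kg

15.3


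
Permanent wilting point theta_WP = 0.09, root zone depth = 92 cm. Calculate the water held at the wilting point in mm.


Step 1: Water (mm) = theta_WP * depth * 10
Step 2: Water = 0.09 * 92 * 10
Step 3: Water = 82.8 mm

82.8


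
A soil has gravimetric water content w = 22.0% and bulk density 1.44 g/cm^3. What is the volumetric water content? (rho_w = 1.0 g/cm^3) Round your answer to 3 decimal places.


Step 1: theta = (w / 100) * BD / rho_w
Step 2: theta = (22.0 / 100) * 1.44 / 1.0
Step 3: theta = 0.22 * 1.44
Step 4: theta = 0.317

0.317


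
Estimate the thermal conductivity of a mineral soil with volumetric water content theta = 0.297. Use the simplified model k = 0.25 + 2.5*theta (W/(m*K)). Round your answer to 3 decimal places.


Step 1: k = 0.25 + 2.5 * theta
Step 2: k = 0.25 + 2.5 * 0.297
Step 3: k = 0.25 + 0.743
Step 4: k = 0.993 W/(m*K)

0.993


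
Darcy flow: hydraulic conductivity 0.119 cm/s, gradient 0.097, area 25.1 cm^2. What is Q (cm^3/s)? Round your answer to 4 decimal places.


Step 1: Apply Darcy's law: Q = K * i * A
Step 2: Q = 0.119 * 0.097 * 25.1
Step 3: Q = 0.2897 cm^3/s

0.2897


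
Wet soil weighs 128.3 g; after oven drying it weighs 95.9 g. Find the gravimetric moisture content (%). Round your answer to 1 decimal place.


Step 1: Water mass = wet - dry = 128.3 - 95.9 = 32.4 g
Step 2: w = 100 * water mass / dry mass
Step 3: w = 100 * 32.4 / 95.9 = 33.8%

33.8


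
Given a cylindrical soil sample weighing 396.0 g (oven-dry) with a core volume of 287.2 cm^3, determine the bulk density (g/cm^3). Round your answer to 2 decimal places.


Step 1: Identify the formula: BD = dry mass / volume
Step 2: Substitute values: BD = 396.0 / 287.2
Step 3: BD = 1.38 g/cm^3

1.38


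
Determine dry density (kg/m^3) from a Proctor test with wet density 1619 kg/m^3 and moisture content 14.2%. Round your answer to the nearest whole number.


Step 1: Dry density = wet density / (1 + w/100)
Step 2: Dry density = 1619 / (1 + 14.2/100)
Step 3: Dry density = 1619 / 1.142
Step 4: Dry density = 1418 kg/m^3

1418


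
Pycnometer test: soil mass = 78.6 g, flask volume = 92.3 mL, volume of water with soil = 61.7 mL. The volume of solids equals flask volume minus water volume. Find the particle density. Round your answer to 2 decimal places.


Step 1: Volume of solids = flask volume - water volume with soil
Step 2: V_solids = 92.3 - 61.7 = 30.6 mL
Step 3: Particle density = mass / V_solids = 78.6 / 30.6 = 2.57 g/cm^3

2.57


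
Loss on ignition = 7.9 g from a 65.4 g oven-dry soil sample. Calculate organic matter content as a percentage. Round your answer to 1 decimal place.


Step 1: OM% = 100 * LOI / sample mass
Step 2: OM = 100 * 7.9 / 65.4
Step 3: OM = 12.1%

12.1


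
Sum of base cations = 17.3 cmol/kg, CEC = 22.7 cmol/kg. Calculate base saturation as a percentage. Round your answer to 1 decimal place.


Step 1: BS = 100 * (sum of bases) / CEC
Step 2: BS = 100 * 17.3 / 22.7
Step 3: BS = 76.2%

76.2


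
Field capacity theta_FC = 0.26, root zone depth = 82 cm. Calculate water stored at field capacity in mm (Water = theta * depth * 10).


Step 1: Water (mm) = theta_FC * depth (cm) * 10
Step 2: Water = 0.26 * 82 * 10
Step 3: Water = 213.2 mm

213.2


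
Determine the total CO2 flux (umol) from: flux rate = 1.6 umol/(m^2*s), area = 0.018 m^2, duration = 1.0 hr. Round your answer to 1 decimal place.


Step 1: Convert time to seconds: 1.0 hr * 3600 = 3600.0 s
Step 2: Total = flux * area * time_s
Step 3: Total = 1.6 * 0.018 * 3600.0
Step 4: Total = 103.7 umol

103.7


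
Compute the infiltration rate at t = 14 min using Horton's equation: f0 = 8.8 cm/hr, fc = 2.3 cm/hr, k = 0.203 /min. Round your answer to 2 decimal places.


Step 1: f = fc + (f0 - fc) * exp(-k * t)
Step 2: exp(-0.203 * 14) = 0.058309
Step 3: f = 2.3 + (8.8 - 2.3) * 0.058309
Step 4: f = 2.3 + 6.5 * 0.058309
Step 5: f = 2.68 cm/hr

2.68


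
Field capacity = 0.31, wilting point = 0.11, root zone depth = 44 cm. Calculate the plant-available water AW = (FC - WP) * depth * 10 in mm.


Step 1: Available water = (FC - WP) * depth * 10
Step 2: AW = (0.31 - 0.11) * 44 * 10
Step 3: AW = 0.2 * 44 * 10
Step 4: AW = 88.0 mm

88.0


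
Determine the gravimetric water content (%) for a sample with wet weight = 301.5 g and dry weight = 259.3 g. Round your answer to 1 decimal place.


Step 1: Water mass = wet - dry = 301.5 - 259.3 = 42.2 g
Step 2: w = 100 * water mass / dry mass
Step 3: w = 100 * 42.2 / 259.3 = 16.3%

16.3


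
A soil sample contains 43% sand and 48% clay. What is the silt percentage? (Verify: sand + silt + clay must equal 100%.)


Step 1: sand + silt + clay = 100%
Step 2: silt = 100 - sand - clay
Step 3: silt = 100 - 43 - 48
Step 4: silt = 9%

9


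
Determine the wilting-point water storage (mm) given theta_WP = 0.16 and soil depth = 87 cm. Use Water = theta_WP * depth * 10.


Step 1: Water (mm) = theta_WP * depth * 10
Step 2: Water = 0.16 * 87 * 10
Step 3: Water = 139.2 mm

139.2


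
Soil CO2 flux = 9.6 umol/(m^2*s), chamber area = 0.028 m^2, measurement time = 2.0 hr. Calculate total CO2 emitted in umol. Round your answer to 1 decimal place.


Step 1: Convert time to seconds: 2.0 hr * 3600 = 7200.0 s
Step 2: Total = flux * area * time_s
Step 3: Total = 9.6 * 0.028 * 7200.0
Step 4: Total = 1935.4 umol

1935.4


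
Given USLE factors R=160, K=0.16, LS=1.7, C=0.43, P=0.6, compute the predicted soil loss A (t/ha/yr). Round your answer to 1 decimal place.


Step 1: A = R * K * LS * C * P
Step 2: R * K = 160 * 0.16 = 25.6
Step 3: (R*K) * LS = 25.6 * 1.7 = 43.52
Step 4: * C * P = 43.52 * 0.43 * 0.6 = 11.2
Step 5: A = 11.2 t/(ha*yr)

11.2


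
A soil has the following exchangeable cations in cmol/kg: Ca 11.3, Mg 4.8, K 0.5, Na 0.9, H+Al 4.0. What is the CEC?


Step 1: CEC = Ca + Mg + K + Na + (H+Al)
Step 2: CEC = 11.3 + 4.8 + 0.5 + 0.9 + 4.0
Step 3: CEC = 21.5 cmol/kg

21.5


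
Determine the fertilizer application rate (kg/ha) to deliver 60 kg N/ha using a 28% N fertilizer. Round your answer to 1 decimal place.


Step 1: Fertilizer rate = target N / (N content / 100)
Step 2: Rate = 60 / (28 / 100)
Step 3: Rate = 60 / 0.28
Step 4: Rate = 214.3 kg/ha

214.3


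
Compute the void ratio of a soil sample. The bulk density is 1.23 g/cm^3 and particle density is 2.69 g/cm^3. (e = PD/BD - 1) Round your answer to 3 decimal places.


Step 1: e = PD / BD - 1
Step 2: e = 2.69 / 1.23 - 1
Step 3: e = 2.18699 - 1
Step 4: e = 1.187

1.187


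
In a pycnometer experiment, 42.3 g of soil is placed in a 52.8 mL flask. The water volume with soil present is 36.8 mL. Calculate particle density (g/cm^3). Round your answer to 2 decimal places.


Step 1: Volume of solids = flask volume - water volume with soil
Step 2: V_solids = 52.8 - 36.8 = 16.0 mL
Step 3: Particle density = mass / V_solids = 42.3 / 16.0 = 2.64 g/cm^3

2.64


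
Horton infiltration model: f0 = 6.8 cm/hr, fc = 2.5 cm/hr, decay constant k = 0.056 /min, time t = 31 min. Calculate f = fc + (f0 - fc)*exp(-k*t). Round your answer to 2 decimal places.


Step 1: f = fc + (f0 - fc) * exp(-k * t)
Step 2: exp(-0.056 * 31) = 0.176224
Step 3: f = 2.5 + (6.8 - 2.5) * 0.176224
Step 4: f = 2.5 + 4.3 * 0.176224
Step 5: f = 3.26 cm/hr

3.26


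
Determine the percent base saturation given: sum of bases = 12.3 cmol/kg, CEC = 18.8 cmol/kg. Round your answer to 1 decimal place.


Step 1: BS = 100 * (sum of bases) / CEC
Step 2: BS = 100 * 12.3 / 18.8
Step 3: BS = 65.4%

65.4


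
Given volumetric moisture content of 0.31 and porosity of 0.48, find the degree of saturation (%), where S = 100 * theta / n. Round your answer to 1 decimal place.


Step 1: S = 100 * theta_v / n
Step 2: S = 100 * 0.31 / 0.48
Step 3: S = 64.6%

64.6


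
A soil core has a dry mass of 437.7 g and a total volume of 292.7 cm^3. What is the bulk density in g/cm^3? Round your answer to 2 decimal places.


Step 1: Identify the formula: BD = dry mass / volume
Step 2: Substitute values: BD = 437.7 / 292.7
Step 3: BD = 1.5 g/cm^3

1.5


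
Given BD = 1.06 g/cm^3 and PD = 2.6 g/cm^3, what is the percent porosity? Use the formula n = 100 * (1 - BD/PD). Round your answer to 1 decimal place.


Step 1: Formula: n = 100 * (1 - BD / PD)
Step 2: n = 100 * (1 - 1.06 / 2.6)
Step 3: n = 100 * (1 - 0.40769)
Step 4: n = 59.2%

59.2


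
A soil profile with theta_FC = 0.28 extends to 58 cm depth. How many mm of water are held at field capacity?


Step 1: Water (mm) = theta_FC * depth (cm) * 10
Step 2: Water = 0.28 * 58 * 10
Step 3: Water = 162.4 mm

162.4


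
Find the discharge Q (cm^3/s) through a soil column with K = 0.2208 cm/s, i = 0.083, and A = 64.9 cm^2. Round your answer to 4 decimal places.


Step 1: Apply Darcy's law: Q = K * i * A
Step 2: Q = 0.2208 * 0.083 * 64.9
Step 3: Q = 1.1894 cm^3/s

1.1894


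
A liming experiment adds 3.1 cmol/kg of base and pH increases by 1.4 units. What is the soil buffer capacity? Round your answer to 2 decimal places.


Step 1: BC = change in base / change in pH
Step 2: BC = 3.1 / 1.4
Step 3: BC = 2.21 cmol/(kg*pH unit)

2.21


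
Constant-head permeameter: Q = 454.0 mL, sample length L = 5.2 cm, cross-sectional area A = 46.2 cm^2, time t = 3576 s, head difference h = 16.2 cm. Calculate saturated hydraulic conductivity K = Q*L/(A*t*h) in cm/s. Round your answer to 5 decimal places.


Step 1: K = Q * L / (A * t * h)
Step 2: Numerator = 454.0 * 5.2 = 2360.8
Step 3: Denominator = 46.2 * 3576 * 16.2 = 2676421.44
Step 4: K = 2360.8 / 2676421.44 = 0.00088 cm/s

0.00088


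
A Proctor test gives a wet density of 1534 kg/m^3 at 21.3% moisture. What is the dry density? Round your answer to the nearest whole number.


Step 1: Dry density = wet density / (1 + w/100)
Step 2: Dry density = 1534 / (1 + 21.3/100)
Step 3: Dry density = 1534 / 1.213
Step 4: Dry density = 1265 kg/m^3

1265


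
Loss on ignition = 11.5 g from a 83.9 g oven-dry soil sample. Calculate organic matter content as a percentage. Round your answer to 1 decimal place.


Step 1: OM% = 100 * LOI / sample mass
Step 2: OM = 100 * 11.5 / 83.9
Step 3: OM = 13.7%

13.7


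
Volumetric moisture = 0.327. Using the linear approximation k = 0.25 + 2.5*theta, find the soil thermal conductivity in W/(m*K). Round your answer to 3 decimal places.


Step 1: k = 0.25 + 2.5 * theta
Step 2: k = 0.25 + 2.5 * 0.327
Step 3: k = 0.25 + 0.818
Step 4: k = 1.068 W/(m*K)

1.068


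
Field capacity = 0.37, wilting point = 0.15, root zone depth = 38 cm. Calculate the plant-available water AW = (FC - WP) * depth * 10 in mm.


Step 1: Available water = (FC - WP) * depth * 10
Step 2: AW = (0.37 - 0.15) * 38 * 10
Step 3: AW = 0.22 * 38 * 10
Step 4: AW = 83.6 mm

83.6


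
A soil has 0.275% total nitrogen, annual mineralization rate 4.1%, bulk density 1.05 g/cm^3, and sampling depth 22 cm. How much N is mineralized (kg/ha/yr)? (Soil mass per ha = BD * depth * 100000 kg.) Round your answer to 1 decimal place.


Step 1: Soil mass per ha = BD * depth * 100000 = 1.05 * 22 * 100000 = 2310000 kg
Step 2: Total N pool = soil mass * N%/100 = 2310000 * 0.275/100 = 6352.5 kg/ha
Step 3: N mineralized = N pool * rate%/100 = 6352.5 * 4.1/100 = 260.5 kg/ha/yr

260.5


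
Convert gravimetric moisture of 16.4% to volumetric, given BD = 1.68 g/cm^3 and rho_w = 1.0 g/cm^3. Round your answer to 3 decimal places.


Step 1: theta = (w / 100) * BD / rho_w
Step 2: theta = (16.4 / 100) * 1.68 / 1.0
Step 3: theta = 0.164 * 1.68
Step 4: theta = 0.276

0.276


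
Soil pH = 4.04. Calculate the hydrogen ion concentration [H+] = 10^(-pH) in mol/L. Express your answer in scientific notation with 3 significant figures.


Step 1: [H+] = 10^(-pH)
Step 2: [H+] = 10^(-4.04)
Step 3: [H+] = 9.12e-05 mol/L

9.12e-05


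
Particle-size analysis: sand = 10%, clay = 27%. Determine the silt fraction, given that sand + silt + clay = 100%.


Step 1: sand + silt + clay = 100%
Step 2: silt = 100 - sand - clay
Step 3: silt = 100 - 10 - 27
Step 4: silt = 63%

63


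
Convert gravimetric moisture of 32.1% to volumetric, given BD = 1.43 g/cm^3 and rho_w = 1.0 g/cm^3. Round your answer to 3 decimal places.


Step 1: theta = (w / 100) * BD / rho_w
Step 2: theta = (32.1 / 100) * 1.43 / 1.0
Step 3: theta = 0.321 * 1.43
Step 4: theta = 0.459

0.459


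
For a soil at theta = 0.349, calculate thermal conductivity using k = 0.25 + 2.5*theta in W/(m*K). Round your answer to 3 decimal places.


Step 1: k = 0.25 + 2.5 * theta
Step 2: k = 0.25 + 2.5 * 0.349
Step 3: k = 0.25 + 0.873
Step 4: k = 1.123 W/(m*K)

1.123


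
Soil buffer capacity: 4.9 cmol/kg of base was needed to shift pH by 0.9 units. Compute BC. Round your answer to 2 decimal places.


Step 1: BC = change in base / change in pH
Step 2: BC = 4.9 / 0.9
Step 3: BC = 5.44 cmol/(kg*pH unit)

5.44


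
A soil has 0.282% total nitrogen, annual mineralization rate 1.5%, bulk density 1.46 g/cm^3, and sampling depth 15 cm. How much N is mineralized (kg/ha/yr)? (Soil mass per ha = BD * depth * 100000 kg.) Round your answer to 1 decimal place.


Step 1: Soil mass per ha = BD * depth * 100000 = 1.46 * 15 * 100000 = 2190000 kg
Step 2: Total N pool = soil mass * N%/100 = 2190000 * 0.282/100 = 6175.8 kg/ha
Step 3: N mineralized = N pool * rate%/100 = 6175.8 * 1.5/100 = 92.6 kg/ha/yr

92.6


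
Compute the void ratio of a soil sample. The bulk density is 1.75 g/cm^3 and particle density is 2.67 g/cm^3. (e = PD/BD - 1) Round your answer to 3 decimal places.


Step 1: e = PD / BD - 1
Step 2: e = 2.67 / 1.75 - 1
Step 3: e = 1.52571 - 1
Step 4: e = 0.526

0.526


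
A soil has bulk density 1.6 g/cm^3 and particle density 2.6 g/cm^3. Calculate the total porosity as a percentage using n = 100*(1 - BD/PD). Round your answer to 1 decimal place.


Step 1: Formula: n = 100 * (1 - BD / PD)
Step 2: n = 100 * (1 - 1.6 / 2.6)
Step 3: n = 100 * (1 - 0.61538)
Step 4: n = 38.5%

38.5


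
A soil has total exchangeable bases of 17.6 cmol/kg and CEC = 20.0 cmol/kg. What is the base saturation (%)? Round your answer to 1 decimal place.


Step 1: BS = 100 * (sum of bases) / CEC
Step 2: BS = 100 * 17.6 / 20.0
Step 3: BS = 88.0%

88.0


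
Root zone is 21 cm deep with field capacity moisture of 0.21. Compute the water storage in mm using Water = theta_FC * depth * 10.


Step 1: Water (mm) = theta_FC * depth (cm) * 10
Step 2: Water = 0.21 * 21 * 10
Step 3: Water = 44.1 mm

44.1


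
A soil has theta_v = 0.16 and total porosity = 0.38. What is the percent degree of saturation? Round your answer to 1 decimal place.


Step 1: S = 100 * theta_v / n
Step 2: S = 100 * 0.16 / 0.38
Step 3: S = 42.1%

42.1


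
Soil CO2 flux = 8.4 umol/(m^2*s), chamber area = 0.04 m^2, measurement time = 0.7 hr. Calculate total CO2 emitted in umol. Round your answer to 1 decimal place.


Step 1: Convert time to seconds: 0.7 hr * 3600 = 2520.0 s
Step 2: Total = flux * area * time_s
Step 3: Total = 8.4 * 0.04 * 2520.0
Step 4: Total = 846.7 umol

846.7


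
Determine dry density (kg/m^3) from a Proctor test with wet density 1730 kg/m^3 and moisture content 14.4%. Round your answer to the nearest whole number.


Step 1: Dry density = wet density / (1 + w/100)
Step 2: Dry density = 1730 / (1 + 14.4/100)
Step 3: Dry density = 1730 / 1.144
Step 4: Dry density = 1512 kg/m^3

1512


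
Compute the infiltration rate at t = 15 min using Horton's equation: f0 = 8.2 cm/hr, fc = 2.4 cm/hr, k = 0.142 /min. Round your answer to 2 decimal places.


Step 1: f = fc + (f0 - fc) * exp(-k * t)
Step 2: exp(-0.142 * 15) = 0.118837
Step 3: f = 2.4 + (8.2 - 2.4) * 0.118837
Step 4: f = 2.4 + 5.8 * 0.118837
Step 5: f = 3.09 cm/hr

3.09


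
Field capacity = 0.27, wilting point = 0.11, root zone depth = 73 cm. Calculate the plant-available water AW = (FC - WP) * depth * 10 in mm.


Step 1: Available water = (FC - WP) * depth * 10
Step 2: AW = (0.27 - 0.11) * 73 * 10
Step 3: AW = 0.16 * 73 * 10
Step 4: AW = 116.8 mm

116.8


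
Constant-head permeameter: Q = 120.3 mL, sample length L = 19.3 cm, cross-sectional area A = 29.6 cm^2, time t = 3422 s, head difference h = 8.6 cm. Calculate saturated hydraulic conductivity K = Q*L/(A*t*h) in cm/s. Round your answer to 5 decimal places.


Step 1: K = Q * L / (A * t * h)
Step 2: Numerator = 120.3 * 19.3 = 2321.79
Step 3: Denominator = 29.6 * 3422 * 8.6 = 871104.32
Step 4: K = 2321.79 / 871104.32 = 0.00267 cm/s

0.00267


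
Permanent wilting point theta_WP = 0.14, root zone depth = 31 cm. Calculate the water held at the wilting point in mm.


Step 1: Water (mm) = theta_WP * depth * 10
Step 2: Water = 0.14 * 31 * 10
Step 3: Water = 43.4 mm

43.4


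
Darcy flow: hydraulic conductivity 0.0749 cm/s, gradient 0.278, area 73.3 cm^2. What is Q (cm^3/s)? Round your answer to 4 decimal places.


Step 1: Apply Darcy's law: Q = K * i * A
Step 2: Q = 0.0749 * 0.278 * 73.3
Step 3: Q = 1.5263 cm^3/s

1.5263


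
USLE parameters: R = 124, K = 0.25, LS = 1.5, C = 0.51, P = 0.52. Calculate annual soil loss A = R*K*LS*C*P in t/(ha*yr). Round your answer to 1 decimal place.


Step 1: A = R * K * LS * C * P
Step 2: R * K = 124 * 0.25 = 31.0
Step 3: (R*K) * LS = 31.0 * 1.5 = 46.5
Step 4: * C * P = 46.5 * 0.51 * 0.52 = 12.3
Step 5: A = 12.3 t/(ha*yr)

12.3


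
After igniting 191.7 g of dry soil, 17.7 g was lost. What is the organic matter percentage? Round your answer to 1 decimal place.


Step 1: OM% = 100 * LOI / sample mass
Step 2: OM = 100 * 17.7 / 191.7
Step 3: OM = 9.2%

9.2


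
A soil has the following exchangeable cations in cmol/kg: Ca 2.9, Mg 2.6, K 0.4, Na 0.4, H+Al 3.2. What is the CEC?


Step 1: CEC = Ca + Mg + K + Na + (H+Al)
Step 2: CEC = 2.9 + 2.6 + 0.4 + 0.4 + 3.2
Step 3: CEC = 9.5 cmol/kg

9.5


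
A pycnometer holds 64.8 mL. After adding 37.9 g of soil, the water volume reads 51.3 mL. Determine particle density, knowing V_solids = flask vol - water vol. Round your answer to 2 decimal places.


Step 1: Volume of solids = flask volume - water volume with soil
Step 2: V_solids = 64.8 - 51.3 = 13.5 mL
Step 3: Particle density = mass / V_solids = 37.9 / 13.5 = 2.81 g/cm^3

2.81


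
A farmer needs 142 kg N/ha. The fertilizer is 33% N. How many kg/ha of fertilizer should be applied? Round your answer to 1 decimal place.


Step 1: Fertilizer rate = target N / (N content / 100)
Step 2: Rate = 142 / (33 / 100)
Step 3: Rate = 142 / 0.33
Step 4: Rate = 430.3 kg/ha

430.3


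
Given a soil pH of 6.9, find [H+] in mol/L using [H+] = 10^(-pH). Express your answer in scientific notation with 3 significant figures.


Step 1: [H+] = 10^(-pH)
Step 2: [H+] = 10^(-6.9)
Step 3: [H+] = 1.26e-07 mol/L

1.26e-07


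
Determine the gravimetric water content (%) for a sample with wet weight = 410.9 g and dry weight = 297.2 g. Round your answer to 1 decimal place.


Step 1: Water mass = wet - dry = 410.9 - 297.2 = 113.7 g
Step 2: w = 100 * water mass / dry mass
Step 3: w = 100 * 113.7 / 297.2 = 38.3%

38.3


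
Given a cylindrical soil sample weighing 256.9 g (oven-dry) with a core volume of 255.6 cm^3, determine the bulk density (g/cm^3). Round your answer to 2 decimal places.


Step 1: Identify the formula: BD = dry mass / volume
Step 2: Substitute values: BD = 256.9 / 255.6
Step 3: BD = 1.01 g/cm^3

1.01


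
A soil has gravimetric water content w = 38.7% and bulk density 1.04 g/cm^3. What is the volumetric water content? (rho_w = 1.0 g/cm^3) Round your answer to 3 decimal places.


Step 1: theta = (w / 100) * BD / rho_w
Step 2: theta = (38.7 / 100) * 1.04 / 1.0
Step 3: theta = 0.387 * 1.04
Step 4: theta = 0.402

0.402


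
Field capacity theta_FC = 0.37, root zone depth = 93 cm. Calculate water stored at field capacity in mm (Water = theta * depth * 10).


Step 1: Water (mm) = theta_FC * depth (cm) * 10
Step 2: Water = 0.37 * 93 * 10
Step 3: Water = 344.1 mm

344.1


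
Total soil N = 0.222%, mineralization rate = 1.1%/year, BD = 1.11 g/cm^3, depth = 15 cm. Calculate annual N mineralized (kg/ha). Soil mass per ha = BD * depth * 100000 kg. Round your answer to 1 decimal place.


Step 1: Soil mass per ha = BD * depth * 100000 = 1.11 * 15 * 100000 = 1665000 kg
Step 2: Total N pool = soil mass * N%/100 = 1665000 * 0.222/100 = 3696.3 kg/ha
Step 3: N mineralized = N pool * rate%/100 = 3696.3 * 1.1/100 = 40.7 kg/ha/yr

40.7


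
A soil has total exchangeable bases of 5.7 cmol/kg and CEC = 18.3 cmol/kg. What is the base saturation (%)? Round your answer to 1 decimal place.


Step 1: BS = 100 * (sum of bases) / CEC
Step 2: BS = 100 * 5.7 / 18.3
Step 3: BS = 31.1%

31.1


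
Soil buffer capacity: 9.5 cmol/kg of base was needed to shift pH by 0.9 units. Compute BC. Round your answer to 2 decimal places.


Step 1: BC = change in base / change in pH
Step 2: BC = 9.5 / 0.9
Step 3: BC = 10.56 cmol/(kg*pH unit)

10.56


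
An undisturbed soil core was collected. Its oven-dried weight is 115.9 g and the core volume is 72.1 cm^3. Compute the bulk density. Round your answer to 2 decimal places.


Step 1: Identify the formula: BD = dry mass / volume
Step 2: Substitute values: BD = 115.9 / 72.1
Step 3: BD = 1.61 g/cm^3

1.61


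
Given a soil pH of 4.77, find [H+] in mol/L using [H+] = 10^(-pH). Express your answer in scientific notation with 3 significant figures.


Step 1: [H+] = 10^(-pH)
Step 2: [H+] = 10^(-4.77)
Step 3: [H+] = 1.70e-05 mol/L

1.70e-05


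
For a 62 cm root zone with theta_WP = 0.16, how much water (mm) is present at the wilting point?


Step 1: Water (mm) = theta_WP * depth * 10
Step 2: Water = 0.16 * 62 * 10
Step 3: Water = 99.2 mm

99.2


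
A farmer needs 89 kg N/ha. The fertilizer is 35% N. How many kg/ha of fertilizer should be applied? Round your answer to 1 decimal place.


Step 1: Fertilizer rate = target N / (N content / 100)
Step 2: Rate = 89 / (35 / 100)
Step 3: Rate = 89 / 0.35
Step 4: Rate = 254.3 kg/ha

254.3


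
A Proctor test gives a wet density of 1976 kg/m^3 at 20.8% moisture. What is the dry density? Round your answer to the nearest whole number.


Step 1: Dry density = wet density / (1 + w/100)
Step 2: Dry density = 1976 / (1 + 20.8/100)
Step 3: Dry density = 1976 / 1.208
Step 4: Dry density = 1636 kg/m^3

1636


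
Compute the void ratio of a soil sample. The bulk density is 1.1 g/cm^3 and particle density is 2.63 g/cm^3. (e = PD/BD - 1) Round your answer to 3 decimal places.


Step 1: e = PD / BD - 1
Step 2: e = 2.63 / 1.1 - 1
Step 3: e = 2.39091 - 1
Step 4: e = 1.391

1.391


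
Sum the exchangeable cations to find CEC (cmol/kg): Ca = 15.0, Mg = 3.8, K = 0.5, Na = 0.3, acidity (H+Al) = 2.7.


Step 1: CEC = Ca + Mg + K + Na + (H+Al)
Step 2: CEC = 15.0 + 3.8 + 0.5 + 0.3 + 2.7
Step 3: CEC = 22.3 cmol/kg

22.3


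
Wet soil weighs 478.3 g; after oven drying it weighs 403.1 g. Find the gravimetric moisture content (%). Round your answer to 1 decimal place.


Step 1: Water mass = wet - dry = 478.3 - 403.1 = 75.2 g
Step 2: w = 100 * water mass / dry mass
Step 3: w = 100 * 75.2 / 403.1 = 18.7%

18.7


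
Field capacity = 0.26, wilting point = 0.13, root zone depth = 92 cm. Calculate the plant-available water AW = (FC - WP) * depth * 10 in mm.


Step 1: Available water = (FC - WP) * depth * 10
Step 2: AW = (0.26 - 0.13) * 92 * 10
Step 3: AW = 0.13 * 92 * 10
Step 4: AW = 119.6 mm

119.6


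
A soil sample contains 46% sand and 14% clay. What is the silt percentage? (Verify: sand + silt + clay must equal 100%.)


Step 1: sand + silt + clay = 100%
Step 2: silt = 100 - sand - clay
Step 3: silt = 100 - 46 - 14
Step 4: silt = 40%

40


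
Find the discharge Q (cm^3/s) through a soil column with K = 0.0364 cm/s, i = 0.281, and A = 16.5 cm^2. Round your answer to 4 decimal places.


Step 1: Apply Darcy's law: Q = K * i * A
Step 2: Q = 0.0364 * 0.281 * 16.5
Step 3: Q = 0.1688 cm^3/s

0.1688


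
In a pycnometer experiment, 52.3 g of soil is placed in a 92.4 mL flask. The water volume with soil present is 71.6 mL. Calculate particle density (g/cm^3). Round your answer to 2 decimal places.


Step 1: Volume of solids = flask volume - water volume with soil
Step 2: V_solids = 92.4 - 71.6 = 20.8 mL
Step 3: Particle density = mass / V_solids = 52.3 / 20.8 = 2.51 g/cm^3

2.51


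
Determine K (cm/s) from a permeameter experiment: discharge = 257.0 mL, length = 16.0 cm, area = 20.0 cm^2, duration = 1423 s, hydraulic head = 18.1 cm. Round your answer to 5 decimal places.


Step 1: K = Q * L / (A * t * h)
Step 2: Numerator = 257.0 * 16.0 = 4112.0
Step 3: Denominator = 20.0 * 1423 * 18.1 = 515126.0
Step 4: K = 4112.0 / 515126.0 = 0.00798 cm/s

0.00798


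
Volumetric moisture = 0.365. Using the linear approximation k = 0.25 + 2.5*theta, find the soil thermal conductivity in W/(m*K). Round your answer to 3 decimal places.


Step 1: k = 0.25 + 2.5 * theta
Step 2: k = 0.25 + 2.5 * 0.365
Step 3: k = 0.25 + 0.913
Step 4: k = 1.163 W/(m*K)

1.163


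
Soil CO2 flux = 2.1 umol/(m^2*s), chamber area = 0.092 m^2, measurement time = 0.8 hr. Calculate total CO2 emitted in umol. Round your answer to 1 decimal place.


Step 1: Convert time to seconds: 0.8 hr * 3600 = 2880.0 s
Step 2: Total = flux * area * time_s
Step 3: Total = 2.1 * 0.092 * 2880.0
Step 4: Total = 556.4 umol

556.4


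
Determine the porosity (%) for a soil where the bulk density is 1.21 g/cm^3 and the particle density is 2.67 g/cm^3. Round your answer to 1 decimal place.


Step 1: Formula: n = 100 * (1 - BD / PD)
Step 2: n = 100 * (1 - 1.21 / 2.67)
Step 3: n = 100 * (1 - 0.45318)
Step 4: n = 54.7%

54.7


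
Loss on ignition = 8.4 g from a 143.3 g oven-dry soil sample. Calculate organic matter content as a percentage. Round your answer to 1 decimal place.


Step 1: OM% = 100 * LOI / sample mass
Step 2: OM = 100 * 8.4 / 143.3
Step 3: OM = 5.9%

5.9


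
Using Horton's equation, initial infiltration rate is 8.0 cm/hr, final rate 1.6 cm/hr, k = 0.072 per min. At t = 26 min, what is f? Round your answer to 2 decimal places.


Step 1: f = fc + (f0 - fc) * exp(-k * t)
Step 2: exp(-0.072 * 26) = 0.153816
Step 3: f = 1.6 + (8.0 - 1.6) * 0.153816
Step 4: f = 1.6 + 6.4 * 0.153816
Step 5: f = 2.58 cm/hr

2.58


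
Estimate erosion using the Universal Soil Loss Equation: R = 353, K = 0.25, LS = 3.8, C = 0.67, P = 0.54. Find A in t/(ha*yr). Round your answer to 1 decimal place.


Step 1: A = R * K * LS * C * P
Step 2: R * K = 353 * 0.25 = 88.25
Step 3: (R*K) * LS = 88.25 * 3.8 = 335.35
Step 4: * C * P = 335.35 * 0.67 * 0.54 = 121.3
Step 5: A = 121.3 t/(ha*yr)

121.3


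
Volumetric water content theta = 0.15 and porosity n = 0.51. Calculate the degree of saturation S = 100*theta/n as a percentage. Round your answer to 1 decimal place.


Step 1: S = 100 * theta_v / n
Step 2: S = 100 * 0.15 / 0.51
Step 3: S = 29.4%

29.4


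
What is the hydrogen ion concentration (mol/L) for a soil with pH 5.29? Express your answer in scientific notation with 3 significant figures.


Step 1: [H+] = 10^(-pH)
Step 2: [H+] = 10^(-5.29)
Step 3: [H+] = 5.13e-06 mol/L

5.13e-06


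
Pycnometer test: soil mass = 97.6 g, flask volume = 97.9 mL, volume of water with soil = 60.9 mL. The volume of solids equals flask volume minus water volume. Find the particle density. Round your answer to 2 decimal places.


Step 1: Volume of solids = flask volume - water volume with soil
Step 2: V_solids = 97.9 - 60.9 = 37.0 mL
Step 3: Particle density = mass / V_solids = 97.6 / 37.0 = 2.64 g/cm^3

2.64


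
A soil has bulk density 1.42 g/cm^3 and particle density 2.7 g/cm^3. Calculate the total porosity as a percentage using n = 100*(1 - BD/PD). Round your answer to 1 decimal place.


Step 1: Formula: n = 100 * (1 - BD / PD)
Step 2: n = 100 * (1 - 1.42 / 2.7)
Step 3: n = 100 * (1 - 0.52593)
Step 4: n = 47.4%

47.4


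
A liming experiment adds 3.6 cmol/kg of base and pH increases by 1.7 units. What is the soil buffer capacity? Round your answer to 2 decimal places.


Step 1: BC = change in base / change in pH
Step 2: BC = 3.6 / 1.7
Step 3: BC = 2.12 cmol/(kg*pH unit)

2.12


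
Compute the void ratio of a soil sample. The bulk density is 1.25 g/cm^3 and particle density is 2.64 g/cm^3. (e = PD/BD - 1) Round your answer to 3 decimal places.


Step 1: e = PD / BD - 1
Step 2: e = 2.64 / 1.25 - 1
Step 3: e = 2.112 - 1
Step 4: e = 1.112

1.112


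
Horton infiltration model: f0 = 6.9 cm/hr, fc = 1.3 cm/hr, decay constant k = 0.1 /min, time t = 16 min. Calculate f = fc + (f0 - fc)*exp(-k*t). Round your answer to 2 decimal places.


Step 1: f = fc + (f0 - fc) * exp(-k * t)
Step 2: exp(-0.1 * 16) = 0.201897
Step 3: f = 1.3 + (6.9 - 1.3) * 0.201897
Step 4: f = 1.3 + 5.6 * 0.201897
Step 5: f = 2.43 cm/hr

2.43


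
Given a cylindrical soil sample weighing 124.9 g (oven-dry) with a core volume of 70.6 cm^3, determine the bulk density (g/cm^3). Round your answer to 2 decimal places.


Step 1: Identify the formula: BD = dry mass / volume
Step 2: Substitute values: BD = 124.9 / 70.6
Step 3: BD = 1.77 g/cm^3

1.77


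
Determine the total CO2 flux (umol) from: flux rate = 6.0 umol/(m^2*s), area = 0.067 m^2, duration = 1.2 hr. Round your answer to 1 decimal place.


Step 1: Convert time to seconds: 1.2 hr * 3600 = 4320.0 s
Step 2: Total = flux * area * time_s
Step 3: Total = 6.0 * 0.067 * 4320.0
Step 4: Total = 1736.6 umol

1736.6


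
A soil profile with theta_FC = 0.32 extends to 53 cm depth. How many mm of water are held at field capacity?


Step 1: Water (mm) = theta_FC * depth (cm) * 10
Step 2: Water = 0.32 * 53 * 10
Step 3: Water = 169.6 mm

169.6


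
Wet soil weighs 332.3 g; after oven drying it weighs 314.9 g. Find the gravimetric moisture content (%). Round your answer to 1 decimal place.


Step 1: Water mass = wet - dry = 332.3 - 314.9 = 17.4 g
Step 2: w = 100 * water mass / dry mass
Step 3: w = 100 * 17.4 / 314.9 = 5.5%

5.5


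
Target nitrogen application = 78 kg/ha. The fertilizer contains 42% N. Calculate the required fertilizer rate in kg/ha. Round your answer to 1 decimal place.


Step 1: Fertilizer rate = target N / (N content / 100)
Step 2: Rate = 78 / (42 / 100)
Step 3: Rate = 78 / 0.42
Step 4: Rate = 185.7 kg/ha

185.7


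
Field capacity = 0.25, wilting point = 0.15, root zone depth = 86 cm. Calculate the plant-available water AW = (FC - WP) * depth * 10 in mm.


Step 1: Available water = (FC - WP) * depth * 10
Step 2: AW = (0.25 - 0.15) * 86 * 10
Step 3: AW = 0.1 * 86 * 10
Step 4: AW = 86.0 mm

86.0


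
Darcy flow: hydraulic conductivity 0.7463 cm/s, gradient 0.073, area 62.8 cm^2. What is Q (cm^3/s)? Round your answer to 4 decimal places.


Step 1: Apply Darcy's law: Q = K * i * A
Step 2: Q = 0.7463 * 0.073 * 62.8
Step 3: Q = 3.4213 cm^3/s

3.4213


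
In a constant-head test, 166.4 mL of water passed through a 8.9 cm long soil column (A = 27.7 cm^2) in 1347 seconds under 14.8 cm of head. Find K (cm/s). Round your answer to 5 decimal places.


Step 1: K = Q * L / (A * t * h)
Step 2: Numerator = 166.4 * 8.9 = 1480.96
Step 3: Denominator = 27.7 * 1347 * 14.8 = 552216.12
Step 4: K = 1480.96 / 552216.12 = 0.00268 cm/s

0.00268


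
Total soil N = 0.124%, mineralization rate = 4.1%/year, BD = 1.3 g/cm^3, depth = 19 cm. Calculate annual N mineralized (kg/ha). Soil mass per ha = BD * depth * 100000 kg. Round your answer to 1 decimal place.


Step 1: Soil mass per ha = BD * depth * 100000 = 1.3 * 19 * 100000 = 2470000 kg
Step 2: Total N pool = soil mass * N%/100 = 2470000 * 0.124/100 = 3062.8 kg/ha
Step 3: N mineralized = N pool * rate%/100 = 3062.8 * 4.1/100 = 125.6 kg/ha/yr

125.6


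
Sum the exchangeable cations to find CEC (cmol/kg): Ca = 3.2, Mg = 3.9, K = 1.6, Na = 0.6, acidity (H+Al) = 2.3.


Step 1: CEC = Ca + Mg + K + Na + (H+Al)
Step 2: CEC = 3.2 + 3.9 + 1.6 + 0.6 + 2.3
Step 3: CEC = 11.6 cmol/kg

11.6


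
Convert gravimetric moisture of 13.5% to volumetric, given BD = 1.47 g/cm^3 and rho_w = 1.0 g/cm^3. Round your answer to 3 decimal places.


Step 1: theta = (w / 100) * BD / rho_w
Step 2: theta = (13.5 / 100) * 1.47 / 1.0
Step 3: theta = 0.135 * 1.47
Step 4: theta = 0.198

0.198


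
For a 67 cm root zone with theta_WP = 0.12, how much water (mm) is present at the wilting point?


Step 1: Water (mm) = theta_WP * depth * 10
Step 2: Water = 0.12 * 67 * 10
Step 3: Water = 80.4 mm

80.4


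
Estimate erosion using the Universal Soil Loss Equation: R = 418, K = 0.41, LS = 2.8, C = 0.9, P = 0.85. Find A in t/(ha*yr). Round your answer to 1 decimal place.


Step 1: A = R * K * LS * C * P
Step 2: R * K = 418 * 0.41 = 171.38
Step 3: (R*K) * LS = 171.38 * 2.8 = 479.864
Step 4: * C * P = 479.864 * 0.9 * 0.85 = 367.1
Step 5: A = 367.1 t/(ha*yr)

367.1


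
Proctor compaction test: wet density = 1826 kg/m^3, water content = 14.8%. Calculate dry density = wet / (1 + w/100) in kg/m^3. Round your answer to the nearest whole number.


Step 1: Dry density = wet density / (1 + w/100)
Step 2: Dry density = 1826 / (1 + 14.8/100)
Step 3: Dry density = 1826 / 1.148
Step 4: Dry density = 1591 kg/m^3

1591


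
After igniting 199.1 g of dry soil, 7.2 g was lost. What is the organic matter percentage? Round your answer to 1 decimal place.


Step 1: OM% = 100 * LOI / sample mass
Step 2: OM = 100 * 7.2 / 199.1
Step 3: OM = 3.6%

3.6


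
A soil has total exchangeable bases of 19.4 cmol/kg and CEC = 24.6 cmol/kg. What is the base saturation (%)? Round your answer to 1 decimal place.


Step 1: BS = 100 * (sum of bases) / CEC
Step 2: BS = 100 * 19.4 / 24.6
Step 3: BS = 78.9%

78.9


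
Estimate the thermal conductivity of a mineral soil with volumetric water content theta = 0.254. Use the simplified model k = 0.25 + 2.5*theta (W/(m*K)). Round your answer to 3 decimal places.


Step 1: k = 0.25 + 2.5 * theta
Step 2: k = 0.25 + 2.5 * 0.254
Step 3: k = 0.25 + 0.635
Step 4: k = 0.885 W/(m*K)

0.885


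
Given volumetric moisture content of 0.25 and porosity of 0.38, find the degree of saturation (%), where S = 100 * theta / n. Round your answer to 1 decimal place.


Step 1: S = 100 * theta_v / n
Step 2: S = 100 * 0.25 / 0.38
Step 3: S = 65.8%

65.8


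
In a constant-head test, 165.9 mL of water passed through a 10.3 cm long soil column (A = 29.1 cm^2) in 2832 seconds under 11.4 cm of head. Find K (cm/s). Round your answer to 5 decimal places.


Step 1: K = Q * L / (A * t * h)
Step 2: Numerator = 165.9 * 10.3 = 1708.77
Step 3: Denominator = 29.1 * 2832 * 11.4 = 939487.68
Step 4: K = 1708.77 / 939487.68 = 0.00182 cm/s

0.00182
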